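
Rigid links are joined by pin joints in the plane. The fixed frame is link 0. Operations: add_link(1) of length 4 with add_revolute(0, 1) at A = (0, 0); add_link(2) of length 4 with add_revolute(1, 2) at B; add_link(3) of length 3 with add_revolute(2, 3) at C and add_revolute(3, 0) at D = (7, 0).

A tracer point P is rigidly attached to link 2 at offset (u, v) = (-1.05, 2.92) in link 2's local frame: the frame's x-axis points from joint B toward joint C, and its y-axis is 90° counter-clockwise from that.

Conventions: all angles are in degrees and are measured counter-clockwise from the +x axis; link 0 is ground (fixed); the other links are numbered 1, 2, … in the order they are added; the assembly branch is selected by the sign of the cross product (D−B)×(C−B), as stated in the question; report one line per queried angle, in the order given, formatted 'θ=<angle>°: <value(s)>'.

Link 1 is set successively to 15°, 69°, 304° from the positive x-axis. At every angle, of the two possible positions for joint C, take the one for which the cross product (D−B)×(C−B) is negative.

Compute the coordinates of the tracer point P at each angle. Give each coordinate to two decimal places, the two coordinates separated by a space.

A=(0,0), D=(7.00,0)
θ=15°: B = A + 4.00·(cos15°, sin15°) = (3.8637, 1.0353)
θ=15°: |BD| = 3.3027
θ=15°: circle(B,4.00) ∩ circle(D,3.00): a=2.7111, h=2.9411
θ=15°:   candidates: C₊=(7.3601,2.9783) cross=9.714; C₋=(5.5163,-2.6074) cross=-9.714
θ=15°:   branch - wants cross < 0 → take C=(5.5163,-2.6074) (cross=-9.714)
θ=15°: ex = (C−B)/|BC| = (0.4131,-0.9107); ey = (0.9107,0.4131)
θ=15°: P = B + -1.05·ex + 2.92·ey = (6.0891,3.1978)
θ=69°: B = A + 4.00·(cos69°, sin69°) = (1.4335, 3.7343)
θ=69°: |BD| = 6.7031
θ=69°: circle(B,4.00) ∩ circle(D,3.00): a=3.8737, h=0.9973
θ=69°:   candidates: C₊=(5.2059,2.4044) cross=6.685; C₋=(4.0948,0.7481) cross=-6.685
θ=69°:   branch - wants cross < 0 → take C=(4.0948,0.7481) (cross=-6.685)
θ=69°: ex = (C−B)/|BC| = (0.6653,-0.7466); ey = (0.7466,0.6653)
θ=69°: P = B + -1.05·ex + 2.92·ey = (2.9148,6.4610)
θ=304°: B = A + 4.00·(cos304°, sin304°) = (2.2368, -3.3162)
θ=304°: |BD| = 5.8039
θ=304°: circle(B,4.00) ∩ circle(D,3.00): a=3.5050, h=1.9274
θ=304°:   candidates: C₊=(4.0120,0.2683) cross=11.187; C₋=(6.2146,-2.8954) cross=-11.187
θ=304°:   branch - wants cross < 0 → take C=(6.2146,-2.8954) (cross=-11.187)
θ=304°: ex = (C−B)/|BC| = (0.9945,0.1052); ey = (-0.1052,0.9945)
θ=304°: P = B + -1.05·ex + 2.92·ey = (0.8854,-0.5228)

θ=15°: 6.09 3.20
θ=69°: 2.91 6.46
θ=304°: 0.89 -0.52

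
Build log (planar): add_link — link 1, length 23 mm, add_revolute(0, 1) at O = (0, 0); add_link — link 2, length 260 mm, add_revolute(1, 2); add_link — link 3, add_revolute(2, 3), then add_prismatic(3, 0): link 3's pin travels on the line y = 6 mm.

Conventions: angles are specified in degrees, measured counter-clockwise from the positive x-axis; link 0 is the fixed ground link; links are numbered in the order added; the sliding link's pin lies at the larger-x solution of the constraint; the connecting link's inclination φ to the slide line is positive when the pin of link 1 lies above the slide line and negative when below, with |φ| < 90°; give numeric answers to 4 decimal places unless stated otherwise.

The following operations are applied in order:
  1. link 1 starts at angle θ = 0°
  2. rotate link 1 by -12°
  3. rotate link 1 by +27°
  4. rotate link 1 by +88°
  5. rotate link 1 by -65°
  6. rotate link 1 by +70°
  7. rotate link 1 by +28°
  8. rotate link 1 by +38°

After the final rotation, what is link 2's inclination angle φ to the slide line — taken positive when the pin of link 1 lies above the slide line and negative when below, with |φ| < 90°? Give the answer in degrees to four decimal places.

geometry: r = 23 mm, L = 260 mm, e = 6 mm; θ starts at 0°
rotate link 1 by -12°: θ ← 0° -12° = -12°
rotate link 1 by +27°: θ ← -12° +27° = 15°
rotate link 1 by +88°: θ ← 15° +88° = 103°
rotate link 1 by -65°: θ ← 103° -65° = 38°
rotate link 1 by +70°: θ ← 38° +70° = 108°
rotate link 1 by +28°: θ ← 108° +28° = 136°
rotate link 1 by +38°: θ ← 136° +38° = 174°
h = r sin θ − e = 2.404155 − 6 = -3.595845
sin φ = h / L = -3.595845 / 260 = -0.01383017
φ = arcsin(-0.01383017) = -0.792436°

-0.7924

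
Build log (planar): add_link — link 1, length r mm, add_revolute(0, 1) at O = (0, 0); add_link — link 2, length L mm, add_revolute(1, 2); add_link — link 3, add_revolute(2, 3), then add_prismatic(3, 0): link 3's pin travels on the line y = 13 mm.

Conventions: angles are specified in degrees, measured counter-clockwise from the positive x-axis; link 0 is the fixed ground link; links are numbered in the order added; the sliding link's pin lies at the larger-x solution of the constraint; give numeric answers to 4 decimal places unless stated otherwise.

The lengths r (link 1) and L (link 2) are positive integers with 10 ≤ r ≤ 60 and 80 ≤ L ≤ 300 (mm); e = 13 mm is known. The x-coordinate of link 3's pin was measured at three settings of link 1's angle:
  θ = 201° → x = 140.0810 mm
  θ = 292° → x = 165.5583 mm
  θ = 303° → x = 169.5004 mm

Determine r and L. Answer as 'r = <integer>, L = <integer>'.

constraint per measurement: (x − r cos θ)² + (r sin θ − e)² = L²
subtracting the θ₁ and θ₂ equations cancels the r² and L² terms:
r = (x₁² − x₂²) / (2[(x₁cos θ₁ + e sin θ₁) − (x₂cos θ₂ + e sin θ₂)]) = 21.0000 → r = 21
L² = (x₁ − r cos θ₁)² + (r sin θ₁ − e)² = 25920.9844 → L = 161.0000 → L = 161
check at θ₃=303°: x = 169.5004 (printed 169.5004) ✓

r = 21, L = 161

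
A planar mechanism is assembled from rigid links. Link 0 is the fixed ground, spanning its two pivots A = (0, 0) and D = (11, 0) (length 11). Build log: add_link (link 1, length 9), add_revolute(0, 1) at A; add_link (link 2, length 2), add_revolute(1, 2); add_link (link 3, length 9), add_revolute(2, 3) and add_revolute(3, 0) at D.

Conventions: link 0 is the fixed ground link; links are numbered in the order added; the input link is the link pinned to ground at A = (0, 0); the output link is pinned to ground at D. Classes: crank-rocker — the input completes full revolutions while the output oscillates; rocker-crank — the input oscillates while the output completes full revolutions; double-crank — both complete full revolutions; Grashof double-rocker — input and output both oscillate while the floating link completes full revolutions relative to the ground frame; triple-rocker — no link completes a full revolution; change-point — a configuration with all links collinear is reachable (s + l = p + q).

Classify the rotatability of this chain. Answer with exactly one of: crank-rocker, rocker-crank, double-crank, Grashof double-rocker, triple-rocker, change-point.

lengths: ground=11, input=9, coupler=2, output=9
sorted: s=2 (shortest), l=11 (longest), p+q=18
s + l = 13 vs p + q = 18
s + l < p + q (Grashof) with shortest = coupler link → Grashof double-rocker

Grashof double-rocker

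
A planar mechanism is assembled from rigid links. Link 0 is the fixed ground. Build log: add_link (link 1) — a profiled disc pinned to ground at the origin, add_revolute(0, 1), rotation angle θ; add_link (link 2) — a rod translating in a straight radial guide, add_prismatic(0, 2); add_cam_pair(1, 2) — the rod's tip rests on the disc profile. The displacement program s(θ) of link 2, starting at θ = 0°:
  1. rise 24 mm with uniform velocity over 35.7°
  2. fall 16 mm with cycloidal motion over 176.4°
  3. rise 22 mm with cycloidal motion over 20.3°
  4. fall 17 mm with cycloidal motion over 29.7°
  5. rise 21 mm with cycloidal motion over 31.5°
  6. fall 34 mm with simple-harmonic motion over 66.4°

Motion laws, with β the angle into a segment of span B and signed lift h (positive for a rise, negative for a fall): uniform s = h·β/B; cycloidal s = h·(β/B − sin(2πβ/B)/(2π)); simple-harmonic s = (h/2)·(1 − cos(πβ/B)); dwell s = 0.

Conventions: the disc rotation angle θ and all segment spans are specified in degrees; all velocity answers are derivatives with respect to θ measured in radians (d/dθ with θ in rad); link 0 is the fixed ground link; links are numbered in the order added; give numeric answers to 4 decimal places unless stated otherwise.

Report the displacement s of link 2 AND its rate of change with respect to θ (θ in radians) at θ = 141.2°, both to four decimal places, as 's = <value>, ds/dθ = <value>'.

seg 1 [0°–35.7°] uniform, h=24: full span → s += 24 → s = 24.0000
seg 2 [35.7°–212.1°] cycloidal, h=-16: θ=141.2° here. β=105.5, B=176.4. -16·(0.5981 − sin(2π·0.5981)/(2π)) = -11.0409 → s = 12.9591
velocity in seg [35.7°–212.1°] (cycloidal), θ in radians: β = 105.5° = 1.8413 rad, B = 176.4° = 3.0788 rad; ds/dθ = (h/B)(1 − cos(2πβ/B)) = ((-16)/3.0788)(1 − cos(2π·0.5981)) = -9.437957 mm/rad

s = 12.9591, ds/dθ = -9.4380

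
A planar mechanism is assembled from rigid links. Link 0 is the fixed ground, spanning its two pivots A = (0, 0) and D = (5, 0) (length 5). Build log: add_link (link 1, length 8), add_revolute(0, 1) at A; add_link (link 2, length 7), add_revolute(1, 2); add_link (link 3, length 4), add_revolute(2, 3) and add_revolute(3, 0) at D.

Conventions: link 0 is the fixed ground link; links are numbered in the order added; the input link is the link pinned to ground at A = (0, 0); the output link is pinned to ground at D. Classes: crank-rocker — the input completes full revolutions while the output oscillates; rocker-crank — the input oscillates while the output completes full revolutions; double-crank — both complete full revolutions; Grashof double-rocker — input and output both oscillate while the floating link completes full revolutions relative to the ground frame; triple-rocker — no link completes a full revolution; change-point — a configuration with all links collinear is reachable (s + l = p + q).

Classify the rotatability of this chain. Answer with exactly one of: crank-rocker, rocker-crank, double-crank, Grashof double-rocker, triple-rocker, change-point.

lengths: ground=5, input=8, coupler=7, output=4
sorted: s=4 (shortest), l=8 (longest), p+q=12
s + l = 12 vs p + q = 12
s + l = p + q → change-point (collinear configuration reachable)

change-point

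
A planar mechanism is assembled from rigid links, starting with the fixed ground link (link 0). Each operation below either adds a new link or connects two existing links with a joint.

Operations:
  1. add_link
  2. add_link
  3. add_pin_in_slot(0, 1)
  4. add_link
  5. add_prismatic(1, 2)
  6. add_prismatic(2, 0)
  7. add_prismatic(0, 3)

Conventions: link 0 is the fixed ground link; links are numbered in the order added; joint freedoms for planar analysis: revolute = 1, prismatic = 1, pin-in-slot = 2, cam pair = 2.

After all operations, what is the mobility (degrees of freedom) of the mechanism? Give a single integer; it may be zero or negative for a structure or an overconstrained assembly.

link 0 = ground. State L|J1|J2 = 1|0|0
+link1  2|0|0
+link2  3|0|0
PS(0,1) f=2→J2  3|0|1
+link3  4|0|1
P(1,2) f=1→J1  4|1|1
P(2,0) f=1→J1  4|2|1
P(0,3) f=1→J1  4|3|1
M = 3(4−1)−2·3−1 = 9−6−1 = 2

M = 2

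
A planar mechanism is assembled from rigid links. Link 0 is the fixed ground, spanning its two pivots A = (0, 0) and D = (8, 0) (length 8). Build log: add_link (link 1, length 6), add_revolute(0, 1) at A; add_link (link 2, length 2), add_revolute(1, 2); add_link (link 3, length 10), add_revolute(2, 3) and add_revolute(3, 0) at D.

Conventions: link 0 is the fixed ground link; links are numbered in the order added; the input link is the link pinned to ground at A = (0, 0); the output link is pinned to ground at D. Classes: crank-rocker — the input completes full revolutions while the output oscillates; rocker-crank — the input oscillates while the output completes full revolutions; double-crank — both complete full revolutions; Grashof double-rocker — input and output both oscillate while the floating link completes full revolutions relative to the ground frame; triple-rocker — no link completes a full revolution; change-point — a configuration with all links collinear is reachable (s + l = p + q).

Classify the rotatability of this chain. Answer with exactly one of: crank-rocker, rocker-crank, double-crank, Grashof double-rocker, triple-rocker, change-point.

lengths: ground=8, input=6, coupler=2, output=10
sorted: s=2 (shortest), l=10 (longest), p+q=14
s + l = 12 vs p + q = 14
s + l < p + q (Grashof) with shortest = coupler link → Grashof double-rocker

Grashof double-rocker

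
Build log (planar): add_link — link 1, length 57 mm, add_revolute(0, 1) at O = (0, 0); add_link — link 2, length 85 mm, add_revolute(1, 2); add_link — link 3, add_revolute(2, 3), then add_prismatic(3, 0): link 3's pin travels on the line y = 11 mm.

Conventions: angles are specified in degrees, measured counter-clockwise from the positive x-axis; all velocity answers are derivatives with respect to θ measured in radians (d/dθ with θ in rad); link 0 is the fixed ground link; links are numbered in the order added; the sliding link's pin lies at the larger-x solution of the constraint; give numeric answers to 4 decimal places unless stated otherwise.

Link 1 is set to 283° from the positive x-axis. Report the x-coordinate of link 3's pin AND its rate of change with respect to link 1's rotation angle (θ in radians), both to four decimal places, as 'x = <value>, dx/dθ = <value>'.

geometry: r = 57 mm, L = 85 mm, e = 11 mm
crank pin P = (r cos θ, r sin θ) = (12.822210, -55.539094)
h = r sin θ − e = -55.539094 − 11 = -66.539094
x = r cos θ + √(L² − h²) = 12.822210 + 52.891861 = 65.714072
dx/dθ = −r sin θ − h·r cos θ/√(L² − h²) (θ in radians; h = -66.539094) = 71.669708

x = 65.7141, dx/dθ = 71.6697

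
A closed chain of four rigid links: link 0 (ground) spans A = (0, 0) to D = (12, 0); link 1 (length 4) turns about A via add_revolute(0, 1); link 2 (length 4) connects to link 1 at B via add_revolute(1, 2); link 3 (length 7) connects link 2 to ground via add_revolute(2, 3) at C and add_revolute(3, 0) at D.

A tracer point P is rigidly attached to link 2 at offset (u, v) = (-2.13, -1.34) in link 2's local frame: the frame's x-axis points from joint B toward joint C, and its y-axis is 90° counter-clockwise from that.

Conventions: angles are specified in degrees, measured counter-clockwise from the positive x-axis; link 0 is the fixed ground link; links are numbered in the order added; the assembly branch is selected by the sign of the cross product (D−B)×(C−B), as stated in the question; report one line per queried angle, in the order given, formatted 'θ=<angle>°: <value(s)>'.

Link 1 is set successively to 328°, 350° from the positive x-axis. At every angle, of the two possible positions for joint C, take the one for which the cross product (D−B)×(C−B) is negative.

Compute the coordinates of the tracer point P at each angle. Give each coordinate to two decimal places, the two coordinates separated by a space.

A=(0,0), D=(12.00,0)
θ=328°: B = A + 4.00·(cos328°, sin328°) = (3.3922, -2.1197)
θ=328°: |BD| = 8.8650
θ=328°: circle(B,4.00) ∩ circle(D,7.00): a=2.5712, h=3.0641
θ=328°:   candidates: C₊=(5.1562,1.4704) cross=27.163; C₋=(6.6215,-4.4801) cross=-27.163
θ=328°:   branch - wants cross < 0 → take C=(6.6215,-4.4801) (cross=-27.163)
θ=328°: ex = (C−B)/|BC| = (0.8073,-0.5901); ey = (0.5901,0.8073)
θ=328°: P = B + -2.13·ex + -1.34·ey = (0.8818,-1.9446)
θ=350°: B = A + 4.00·(cos350°, sin350°) = (3.9392, -0.6946)
θ=350°: |BD| = 8.0906
θ=350°: circle(B,4.00) ∩ circle(D,7.00): a=2.0059, h=3.4607
θ=350°:   candidates: C₊=(5.6406,2.9255) cross=27.999; C₋=(6.2349,-3.9703) cross=-27.999
θ=350°:   branch - wants cross < 0 → take C=(6.2349,-3.9703) (cross=-27.999)
θ=350°: ex = (C−B)/|BC| = (0.5739,-0.8189); ey = (0.8189,0.5739)
θ=350°: P = B + -2.13·ex + -1.34·ey = (1.6195,0.2807)

θ=328°: 0.88 -1.94
θ=350°: 1.62 0.28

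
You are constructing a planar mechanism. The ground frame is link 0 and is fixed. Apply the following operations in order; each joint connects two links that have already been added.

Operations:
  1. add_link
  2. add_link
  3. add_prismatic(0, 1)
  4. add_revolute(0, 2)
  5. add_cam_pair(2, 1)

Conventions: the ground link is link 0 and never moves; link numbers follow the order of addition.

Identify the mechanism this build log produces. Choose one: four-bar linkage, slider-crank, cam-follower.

links: 3 (incl. ground); joints: 1 revolute, 1 prismatic, 1 higher (cam) pair, forming one closed loop
3 links, revolute + prismatic + higher pair in one loop → cam-follower

cam-follower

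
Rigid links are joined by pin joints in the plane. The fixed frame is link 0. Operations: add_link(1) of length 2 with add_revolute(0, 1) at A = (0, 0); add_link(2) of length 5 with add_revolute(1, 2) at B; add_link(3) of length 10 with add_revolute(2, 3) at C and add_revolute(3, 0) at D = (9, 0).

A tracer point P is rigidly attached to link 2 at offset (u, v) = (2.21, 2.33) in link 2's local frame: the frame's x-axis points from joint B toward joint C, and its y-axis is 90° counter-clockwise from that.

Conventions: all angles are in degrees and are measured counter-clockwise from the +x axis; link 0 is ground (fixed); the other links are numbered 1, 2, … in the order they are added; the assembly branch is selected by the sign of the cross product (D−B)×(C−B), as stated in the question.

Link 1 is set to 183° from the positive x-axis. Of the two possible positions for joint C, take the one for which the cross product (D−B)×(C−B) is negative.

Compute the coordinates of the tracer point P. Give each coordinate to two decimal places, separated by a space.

A=(0,0), D=(9.00,0)
B = A + 2.00·(cos183°, sin183°) = (-1.9973, -0.1047)
|BD| = 10.9978
circle(B,5.00) ∩ circle(D,10.00): a=2.0891, h=4.5427
  candidates: C₊=(0.0485,4.4577) cross=49.959; C₋=(0.1350,-4.6272) cross=-49.959
  branch - wants cross < 0 → take C=(0.1350,-4.6272) (cross=-49.959)
ex = (C−B)/|BC| = (0.4264,-0.9045); ey = (0.9045,0.4264)
P = B + 2.21·ex + 2.33·ey = (1.0527,-1.1100)

1.05 -1.11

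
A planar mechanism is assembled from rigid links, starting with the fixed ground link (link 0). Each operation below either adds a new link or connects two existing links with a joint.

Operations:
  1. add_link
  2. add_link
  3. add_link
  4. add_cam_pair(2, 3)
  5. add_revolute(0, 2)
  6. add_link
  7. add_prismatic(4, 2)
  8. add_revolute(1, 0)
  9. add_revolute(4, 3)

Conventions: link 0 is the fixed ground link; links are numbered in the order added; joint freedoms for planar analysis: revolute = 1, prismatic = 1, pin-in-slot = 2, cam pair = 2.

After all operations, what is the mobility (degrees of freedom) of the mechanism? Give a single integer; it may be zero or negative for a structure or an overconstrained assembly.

(L,J1,J2)=(1,0,0); link0 fixed
link1: (2,0,0)
link2: (3,0,0)
link3: (4,0,0)
C 2-3 [J2]: (4,0,1)
R 0-2 [J1]: (4,1,1)
link4: (5,1,1)
P 4-2 [J1]: (5,2,1)
R 1-0 [J1]: (5,3,1)
R 4-3 [J1]: (5,4,1)
Grübler: 3·4 − 2·4 − 1 = 3

M = 3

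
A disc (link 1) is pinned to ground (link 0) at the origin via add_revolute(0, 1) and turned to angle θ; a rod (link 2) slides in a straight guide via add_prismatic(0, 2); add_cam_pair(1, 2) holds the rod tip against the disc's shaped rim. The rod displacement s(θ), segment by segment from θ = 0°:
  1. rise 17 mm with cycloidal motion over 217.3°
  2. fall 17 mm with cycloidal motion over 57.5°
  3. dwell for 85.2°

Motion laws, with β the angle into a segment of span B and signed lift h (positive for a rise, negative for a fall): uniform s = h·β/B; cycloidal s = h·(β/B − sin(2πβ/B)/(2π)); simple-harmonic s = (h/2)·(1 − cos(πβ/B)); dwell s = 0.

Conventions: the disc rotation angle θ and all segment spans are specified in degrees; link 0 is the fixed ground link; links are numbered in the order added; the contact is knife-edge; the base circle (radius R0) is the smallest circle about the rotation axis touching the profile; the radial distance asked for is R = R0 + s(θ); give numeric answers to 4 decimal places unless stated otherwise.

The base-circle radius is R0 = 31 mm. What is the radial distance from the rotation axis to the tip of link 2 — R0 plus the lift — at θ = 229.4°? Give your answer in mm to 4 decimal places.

segment 1 (0° to 217.3°, cycloidal, h = 17) is passed completely: s = 0.0000 + (17) = 17.0000
θ = 229.4° falls in segment 2 (217.3° to 274.8°, cycloidal, h = -17): β = 229.4 − 217.3 = 12.1°, B = 57.5°; Δs = -17·(0.2104 − sin(2π·0.2104)/(2π)) = -0.9549; s = 17.0000 − 0.9549 = 16.0451
R = R0 + s = 31 + 16.0451 = 47.0451

47.0451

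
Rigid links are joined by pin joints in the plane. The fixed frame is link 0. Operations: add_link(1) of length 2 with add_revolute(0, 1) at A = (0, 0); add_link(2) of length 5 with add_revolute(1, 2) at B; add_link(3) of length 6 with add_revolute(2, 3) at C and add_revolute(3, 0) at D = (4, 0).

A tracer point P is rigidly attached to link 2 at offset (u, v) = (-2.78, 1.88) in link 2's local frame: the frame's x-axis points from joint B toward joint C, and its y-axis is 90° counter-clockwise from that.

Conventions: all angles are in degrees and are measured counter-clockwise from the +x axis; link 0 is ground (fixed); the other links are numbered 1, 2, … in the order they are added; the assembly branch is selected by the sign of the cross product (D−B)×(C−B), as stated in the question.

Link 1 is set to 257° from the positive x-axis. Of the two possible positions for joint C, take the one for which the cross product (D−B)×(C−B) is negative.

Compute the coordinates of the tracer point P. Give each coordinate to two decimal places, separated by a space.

A=(0,0), D=(4.00,0)
B = A + 2.00·(cos257°, sin257°) = (-0.4499, -1.9487)
|BD| = 4.8579
circle(B,5.00) ∩ circle(D,6.00): a=1.2968, h=4.8289
  candidates: C₊=(-1.1991,2.9948) cross=23.458; C₋=(2.6751,-5.8519) cross=-23.458
  branch - wants cross < 0 → take C=(2.6751,-5.8519) (cross=-23.458)
ex = (C−B)/|BC| = (0.6250,-0.7806); ey = (0.7806,0.6250)
P = B + -2.78·ex + 1.88·ey = (-0.7198,1.3964)

-0.72 1.40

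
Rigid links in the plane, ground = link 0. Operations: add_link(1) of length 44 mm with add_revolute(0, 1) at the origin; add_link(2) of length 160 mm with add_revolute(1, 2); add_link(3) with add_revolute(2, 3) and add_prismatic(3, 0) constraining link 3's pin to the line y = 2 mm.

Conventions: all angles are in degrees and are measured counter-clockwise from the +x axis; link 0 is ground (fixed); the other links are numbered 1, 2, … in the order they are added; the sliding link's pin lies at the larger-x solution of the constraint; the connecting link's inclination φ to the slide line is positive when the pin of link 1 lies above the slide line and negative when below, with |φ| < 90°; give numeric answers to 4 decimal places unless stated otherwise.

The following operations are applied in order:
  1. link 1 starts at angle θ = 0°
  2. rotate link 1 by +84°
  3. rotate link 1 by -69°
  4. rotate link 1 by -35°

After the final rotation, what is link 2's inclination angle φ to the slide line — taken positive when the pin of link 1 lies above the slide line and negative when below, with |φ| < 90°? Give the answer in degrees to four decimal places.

geometry: r = 44 mm, L = 160 mm, e = 2 mm; θ starts at 0°
rotate link 1 by +84°: θ ← 0° +84° = 84°
rotate link 1 by -69°: θ ← 84° -69° = 15°
rotate link 1 by -35°: θ ← 15° -35° = -20°
h = r sin θ − e = -15.048886 − 2 = -17.048886
sin φ = h / L = -17.048886 / 160 = -0.10655554
φ = arcsin(-0.10655554) = -6.116795°

-6.1168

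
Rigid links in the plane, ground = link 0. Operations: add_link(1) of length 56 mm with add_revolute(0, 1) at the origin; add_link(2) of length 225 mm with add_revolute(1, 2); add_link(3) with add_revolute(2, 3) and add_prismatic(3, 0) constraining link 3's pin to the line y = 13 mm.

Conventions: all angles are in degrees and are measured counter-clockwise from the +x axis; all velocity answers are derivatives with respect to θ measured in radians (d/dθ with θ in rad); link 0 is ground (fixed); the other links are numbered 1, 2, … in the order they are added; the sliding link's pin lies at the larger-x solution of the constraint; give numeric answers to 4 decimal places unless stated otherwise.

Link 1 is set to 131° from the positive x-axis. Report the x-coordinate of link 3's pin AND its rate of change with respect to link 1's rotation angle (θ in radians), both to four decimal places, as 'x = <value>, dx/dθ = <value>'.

geometry: r = 56 mm, L = 225 mm, e = 13 mm
crank pin P = (r cos θ, r sin θ) = (-36.739306, 42.263736)
h = r sin θ − e = 42.263736 − 13 = 29.263736
x = r cos θ + √(L² − h²) = -36.739306 + 223.088847 = 186.349542
dx/dθ = −r sin θ − h·r cos θ/√(L² − h²) (θ in radians; h = 29.263736) = -37.444449

x = 186.3495, dx/dθ = -37.4444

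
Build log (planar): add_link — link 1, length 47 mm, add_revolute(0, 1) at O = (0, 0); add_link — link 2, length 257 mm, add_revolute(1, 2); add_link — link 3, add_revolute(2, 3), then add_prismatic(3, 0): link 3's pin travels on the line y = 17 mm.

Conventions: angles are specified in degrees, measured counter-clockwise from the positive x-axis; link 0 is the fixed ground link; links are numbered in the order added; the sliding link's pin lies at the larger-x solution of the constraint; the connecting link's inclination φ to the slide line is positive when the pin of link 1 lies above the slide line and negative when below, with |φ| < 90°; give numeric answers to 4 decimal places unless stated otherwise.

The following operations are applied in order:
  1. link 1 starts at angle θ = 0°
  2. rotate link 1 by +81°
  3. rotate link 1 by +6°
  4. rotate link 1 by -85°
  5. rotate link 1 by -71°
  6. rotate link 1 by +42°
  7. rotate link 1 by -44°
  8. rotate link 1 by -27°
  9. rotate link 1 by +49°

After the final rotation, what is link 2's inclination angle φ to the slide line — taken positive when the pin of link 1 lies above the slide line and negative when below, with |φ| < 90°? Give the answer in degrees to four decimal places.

geometry: r = 47 mm, L = 257 mm, e = 17 mm; θ starts at 0°
rotate link 1 by +81°: θ ← 0° +81° = 81°
rotate link 1 by +6°: θ ← 81° +6° = 87°
rotate link 1 by -85°: θ ← 87° -85° = 2°
rotate link 1 by -71°: θ ← 2° -71° = -69°
rotate link 1 by +42°: θ ← -69° +42° = -27°
rotate link 1 by -44°: θ ← -27° -44° = -71°
rotate link 1 by -27°: θ ← -71° -27° = -98°
rotate link 1 by +49°: θ ← -98° +49° = -49°
h = r sin θ − e = -35.471350 − 17 = -52.471350
sin φ = h / L = -52.471350 / 257 = -0.20416868
φ = arcsin(-0.20416868) = -11.780839°

-11.7808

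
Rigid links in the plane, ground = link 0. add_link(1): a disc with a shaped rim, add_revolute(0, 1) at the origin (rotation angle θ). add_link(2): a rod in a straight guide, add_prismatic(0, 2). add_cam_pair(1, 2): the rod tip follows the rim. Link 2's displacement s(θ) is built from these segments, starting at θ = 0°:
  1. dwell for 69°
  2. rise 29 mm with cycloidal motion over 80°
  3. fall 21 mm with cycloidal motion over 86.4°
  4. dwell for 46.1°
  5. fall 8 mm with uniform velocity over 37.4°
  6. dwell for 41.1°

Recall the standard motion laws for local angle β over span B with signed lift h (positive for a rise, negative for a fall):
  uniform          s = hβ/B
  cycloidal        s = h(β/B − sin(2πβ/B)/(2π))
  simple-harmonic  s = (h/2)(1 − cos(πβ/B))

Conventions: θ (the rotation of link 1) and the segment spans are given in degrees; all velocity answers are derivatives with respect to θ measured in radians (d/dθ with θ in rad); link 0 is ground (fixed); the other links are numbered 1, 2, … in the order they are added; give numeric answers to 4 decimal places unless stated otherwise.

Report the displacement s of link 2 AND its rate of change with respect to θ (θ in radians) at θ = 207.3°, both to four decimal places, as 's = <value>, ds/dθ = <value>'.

segment 1 (0° to 69°, dwell): s unchanged at 0.0000
segment 2 (69° to 149°, cycloidal, h = 29) is passed completely: s = 0.0000 + (29) = 29.0000
θ = 207.3° falls in segment 3 (149° to 235.4°, cycloidal, h = -21): β = 207.3 − 149 = 58.3°, B = 86.4°; Δs = -21·(0.6748 − sin(2π·0.6748)/(2π)) = -17.1459; s = 29.0000 − 17.1459 = 11.8541
velocity in seg [149°–235.4°] (cycloidal), θ in radians: β = 58.3° = 1.0175 rad, B = 86.4° = 1.5080 rad; ds/dθ = (h/B)(1 − cos(2πβ/B)) = ((-21)/1.5080)(1 − cos(2π·0.6748)) = -20.266396 mm/rad

s = 11.8541, ds/dθ = -20.2664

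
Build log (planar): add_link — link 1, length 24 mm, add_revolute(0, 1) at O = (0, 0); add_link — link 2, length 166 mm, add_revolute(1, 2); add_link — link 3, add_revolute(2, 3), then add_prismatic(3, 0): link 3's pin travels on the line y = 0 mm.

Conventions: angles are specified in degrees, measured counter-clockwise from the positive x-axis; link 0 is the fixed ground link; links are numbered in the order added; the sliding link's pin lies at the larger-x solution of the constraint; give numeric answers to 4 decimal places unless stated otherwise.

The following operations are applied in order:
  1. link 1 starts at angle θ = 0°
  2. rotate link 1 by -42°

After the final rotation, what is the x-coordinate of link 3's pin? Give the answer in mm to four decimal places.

geometry: r = 24 mm, L = 166 mm, e = 0 mm; θ starts at 0°
rotate link 1 by -42°: θ ← 0° -42° = -42°
crank pin P = (r cos θ, r sin θ) = (17.835476, -16.059135)
h = r sin θ − e = -16.059135 − 0 = -16.059135
x = r cos θ + √(L² − h²) = 17.835476 + 165.221379 = 183.056855

183.0569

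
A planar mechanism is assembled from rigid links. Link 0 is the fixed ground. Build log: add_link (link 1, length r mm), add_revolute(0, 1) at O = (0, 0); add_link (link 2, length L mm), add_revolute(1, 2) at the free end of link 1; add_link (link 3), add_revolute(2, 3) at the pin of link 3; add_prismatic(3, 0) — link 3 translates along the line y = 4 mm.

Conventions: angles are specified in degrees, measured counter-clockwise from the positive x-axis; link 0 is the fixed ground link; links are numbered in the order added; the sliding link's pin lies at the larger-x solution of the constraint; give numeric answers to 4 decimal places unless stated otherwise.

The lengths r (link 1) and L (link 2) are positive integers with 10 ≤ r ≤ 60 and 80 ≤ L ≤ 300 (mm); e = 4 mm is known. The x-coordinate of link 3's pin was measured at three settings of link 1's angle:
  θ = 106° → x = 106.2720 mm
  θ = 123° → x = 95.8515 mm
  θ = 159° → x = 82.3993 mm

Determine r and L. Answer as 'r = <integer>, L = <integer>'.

constraint per measurement: (x − r cos θ)² + (r sin θ − e)² = L²
subtracting the θ₁ and θ₂ equations cancels the r² and L² terms:
r = (x₁² − x₂²) / (2[(x₁cos θ₁ + e sin θ₁) − (x₂cos θ₂ + e sin θ₂)]) = 45.0004 → r = 45
L² = (x₁ − r cos θ₁)² + (r sin θ₁ − e)² = 15625.0118 → L = 125.0000 → L = 125
check at θ₃=159°: x = 82.3993 (printed 82.3993) ✓

r = 45, L = 125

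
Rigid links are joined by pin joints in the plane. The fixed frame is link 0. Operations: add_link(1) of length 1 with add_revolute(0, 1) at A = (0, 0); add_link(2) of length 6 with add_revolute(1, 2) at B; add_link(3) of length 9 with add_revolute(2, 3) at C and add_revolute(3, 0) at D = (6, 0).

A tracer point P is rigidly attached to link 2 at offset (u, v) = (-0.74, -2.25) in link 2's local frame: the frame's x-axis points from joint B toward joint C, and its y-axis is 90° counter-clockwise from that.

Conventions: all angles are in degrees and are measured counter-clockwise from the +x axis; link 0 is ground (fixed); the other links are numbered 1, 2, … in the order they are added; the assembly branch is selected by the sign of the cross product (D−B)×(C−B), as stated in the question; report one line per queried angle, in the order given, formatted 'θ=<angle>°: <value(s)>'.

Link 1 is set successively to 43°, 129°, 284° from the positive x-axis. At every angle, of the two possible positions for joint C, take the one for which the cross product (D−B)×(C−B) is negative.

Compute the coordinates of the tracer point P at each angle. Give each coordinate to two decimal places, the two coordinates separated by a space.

A=(0,0), D=(6.00,0)
θ=43°: B = A + 1.00·(cos43°, sin43°) = (0.7314, 0.6820)
θ=43°: |BD| = 5.3126
θ=43°: circle(B,6.00) ∩ circle(D,9.00): a=-1.5789, h=5.7885
θ=43°:   candidates: C₊=(-0.0914,6.6253) cross=30.752; C₋=(-1.5776,-4.8559) cross=-30.752
θ=43°:   branch - wants cross < 0 → take C=(-1.5776,-4.8559) (cross=-30.752)
θ=43°: ex = (C−B)/|BC| = (-0.3848,-0.9230); ey = (0.9230,-0.3848)
θ=43°: P = B + -0.74·ex + -2.25·ey = (-1.0606,2.2309)
θ=129°: B = A + 1.00·(cos129°, sin129°) = (-0.6293, 0.7771)
θ=129°: |BD| = 6.6747
θ=129°: circle(B,6.00) ∩ circle(D,9.00): a=-0.0336, h=5.9999
θ=129°:   candidates: C₊=(0.0359,6.7402) cross=40.048; C₋=(-1.3612,-5.1780) cross=-40.048
θ=129°:   branch - wants cross < 0 → take C=(-1.3612,-5.1780) (cross=-40.048)
θ=129°: ex = (C−B)/|BC| = (-0.1220,-0.9925); ey = (0.9925,-0.1220)
θ=129°: P = B + -0.74·ex + -2.25·ey = (-2.7722,1.7861)
θ=284°: B = A + 1.00·(cos284°, sin284°) = (0.2419, -0.9703)
θ=284°: |BD| = 5.8393
θ=284°: circle(B,6.00) ∩ circle(D,9.00): a=-0.9336, h=5.9269
θ=284°:   candidates: C₊=(-1.6636,4.7191) cross=34.609; C₋=(0.3062,-6.9700) cross=-34.609
θ=284°:   branch - wants cross < 0 → take C=(0.3062,-6.9700) (cross=-34.609)
θ=284°: ex = (C−B)/|BC| = (0.0107,-0.9999); ey = (0.9999,0.0107)
θ=284°: P = B + -0.74·ex + -2.25·ey = (-2.0159,-0.2544)

θ=43°: -1.06 2.23
θ=129°: -2.77 1.79
θ=284°: -2.02 -0.25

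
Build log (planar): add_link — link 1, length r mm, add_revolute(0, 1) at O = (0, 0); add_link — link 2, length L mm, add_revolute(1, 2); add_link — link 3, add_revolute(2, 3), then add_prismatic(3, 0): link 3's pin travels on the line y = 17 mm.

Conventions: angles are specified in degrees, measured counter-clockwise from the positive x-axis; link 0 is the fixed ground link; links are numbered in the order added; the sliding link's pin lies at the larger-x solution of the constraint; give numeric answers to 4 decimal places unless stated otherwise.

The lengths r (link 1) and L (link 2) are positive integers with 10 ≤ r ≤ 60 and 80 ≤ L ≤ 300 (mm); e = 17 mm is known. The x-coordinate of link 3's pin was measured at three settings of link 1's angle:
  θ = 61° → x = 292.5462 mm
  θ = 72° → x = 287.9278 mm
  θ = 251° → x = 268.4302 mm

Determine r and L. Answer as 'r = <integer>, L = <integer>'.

constraint per measurement: (x − r cos θ)² + (r sin θ − e)² = L²
subtracting the θ₁ and θ₂ equations cancels the r² and L² terms:
r = (x₁² − x₂²) / (2[(x₁cos θ₁ + e sin θ₁) − (x₂cos θ₂ + e sin θ₂)]) = 25.9999 → r = 26
L² = (x₁ − r cos θ₁)² + (r sin θ₁ − e)² = 78399.9963 → L = 280.0000 → L = 280
check at θ₃=251°: x = 268.4302 (printed 268.4302) ✓

r = 26, L = 280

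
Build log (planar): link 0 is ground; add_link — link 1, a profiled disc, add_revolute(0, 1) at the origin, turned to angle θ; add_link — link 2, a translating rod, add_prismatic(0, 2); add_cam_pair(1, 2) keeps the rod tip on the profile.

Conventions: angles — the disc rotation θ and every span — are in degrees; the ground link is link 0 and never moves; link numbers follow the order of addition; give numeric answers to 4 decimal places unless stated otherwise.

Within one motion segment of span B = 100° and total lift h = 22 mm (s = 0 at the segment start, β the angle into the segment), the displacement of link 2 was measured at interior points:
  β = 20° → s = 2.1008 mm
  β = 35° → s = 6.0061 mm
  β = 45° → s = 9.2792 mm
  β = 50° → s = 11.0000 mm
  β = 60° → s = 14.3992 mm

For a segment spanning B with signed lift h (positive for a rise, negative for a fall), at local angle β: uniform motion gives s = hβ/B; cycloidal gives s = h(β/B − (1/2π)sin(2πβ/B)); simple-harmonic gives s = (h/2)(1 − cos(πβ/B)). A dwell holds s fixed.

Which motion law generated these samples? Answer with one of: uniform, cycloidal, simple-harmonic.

candidates at β/B = r: uniform s = h·r (linear in β); cycloidal s = h·(r − sin(2πr)/(2π)); simple-harmonic s = (h/2)(1 − cos(πr))
β=20°: printed 2.1008 | uniform 4.4000, cycloidal 1.0700, simple-harmonic 2.1008
β=35°: printed 6.0061 | uniform 7.7000, cycloidal 4.8673, simple-harmonic 6.0061
β=45°: printed 9.2792 | uniform 9.9000, cycloidal 8.8180, simple-harmonic 9.2792
β=50°: printed 11.0000 | uniform 11.0000, cycloidal 11.0000, simple-harmonic 11.0000
β=60°: printed 14.3992 | uniform 13.2000, cycloidal 15.2581, simple-harmonic 14.3992
only one law matches every sample → simple-harmonic

simple-harmonic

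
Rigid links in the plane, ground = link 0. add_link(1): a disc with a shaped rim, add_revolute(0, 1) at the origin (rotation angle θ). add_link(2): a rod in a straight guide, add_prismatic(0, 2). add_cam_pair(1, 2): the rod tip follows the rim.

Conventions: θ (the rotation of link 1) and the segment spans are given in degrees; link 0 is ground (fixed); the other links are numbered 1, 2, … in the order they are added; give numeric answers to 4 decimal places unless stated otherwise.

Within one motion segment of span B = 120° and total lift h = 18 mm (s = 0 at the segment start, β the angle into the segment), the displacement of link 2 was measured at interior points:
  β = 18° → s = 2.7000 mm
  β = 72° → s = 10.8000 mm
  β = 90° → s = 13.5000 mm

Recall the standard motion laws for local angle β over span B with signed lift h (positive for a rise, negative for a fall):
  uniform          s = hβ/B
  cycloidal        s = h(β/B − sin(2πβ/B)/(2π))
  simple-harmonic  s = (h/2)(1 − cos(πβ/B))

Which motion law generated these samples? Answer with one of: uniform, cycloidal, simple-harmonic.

candidates at β/B = r: uniform s = h·r (linear in β); cycloidal s = h·(r − sin(2πr)/(2π)); simple-harmonic s = (h/2)(1 − cos(πr))
β=18°: printed 2.7000 | uniform 2.7000, cycloidal 0.3823, simple-harmonic 0.9809
β=72°: printed 10.8000 | uniform 10.8000, cycloidal 12.4839, simple-harmonic 11.7812
β=90°: printed 13.5000 | uniform 13.5000, cycloidal 16.3648, simple-harmonic 15.3640
only one law matches every sample → uniform

uniform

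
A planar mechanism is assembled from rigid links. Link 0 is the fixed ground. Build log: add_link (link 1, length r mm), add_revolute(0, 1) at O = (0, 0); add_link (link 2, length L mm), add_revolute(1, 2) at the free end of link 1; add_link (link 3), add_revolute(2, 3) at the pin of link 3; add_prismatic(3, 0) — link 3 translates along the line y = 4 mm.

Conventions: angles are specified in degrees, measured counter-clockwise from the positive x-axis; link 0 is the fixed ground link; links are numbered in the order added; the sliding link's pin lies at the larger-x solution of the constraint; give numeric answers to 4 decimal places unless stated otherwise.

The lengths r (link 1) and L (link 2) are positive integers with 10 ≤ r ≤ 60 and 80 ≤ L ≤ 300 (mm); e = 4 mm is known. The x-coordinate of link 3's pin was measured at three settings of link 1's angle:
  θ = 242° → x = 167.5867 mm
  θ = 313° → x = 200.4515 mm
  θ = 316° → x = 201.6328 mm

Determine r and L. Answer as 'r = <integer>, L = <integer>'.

constraint per measurement: (x − r cos θ)² + (r sin θ − e)² = L²
subtracting the θ₁ and θ₂ equations cancels the r² and L² terms:
r = (x₁² − x₂²) / (2[(x₁cos θ₁ + e sin θ₁) − (x₂cos θ₂ + e sin θ₂)]) = 28.0000 → r = 28
L² = (x₁ − r cos θ₁)² + (r sin θ₁ − e)² = 33489.0049 → L = 183.0000 → L = 183
check at θ₃=316°: x = 201.6328 (printed 201.6328) ✓

r = 28, L = 183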